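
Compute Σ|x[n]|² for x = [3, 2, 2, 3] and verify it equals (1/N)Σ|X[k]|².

Time domain:
Σ|x[n]|² = |3|² + |2|² + |2|² + |3|² = 26.0000

Frequency domain:
(1/4)Σ|X[k]|² = (1/4)(|10|² + |1+1i|² + |0|² + |1-1i|²) = (1/4)·104.0000 = 26.0000

Both sides agree, confirming Parseval's theorem.

Σ|x[n]|² = (1/N)Σ|X[k]|² = 26.0000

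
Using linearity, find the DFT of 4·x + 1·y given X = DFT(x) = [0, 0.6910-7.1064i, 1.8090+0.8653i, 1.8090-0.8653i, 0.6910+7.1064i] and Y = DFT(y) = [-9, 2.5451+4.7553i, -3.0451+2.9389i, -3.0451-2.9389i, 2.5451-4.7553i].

By linearity: DFT(4x + 1y) = 4·DFT(x) + 1·DFT(y)
= 4·[0, 0.6910-7.1064i, 1.8090+0.8653i, 1.8090-0.8653i, 0.6910+7.1064i] + 1·[-9, 2.5451+4.7553i, -3.0451+2.9389i, -3.0451-2.9389i, 2.5451-4.7553i]

Computing element-wise:
Z[0] = 4·(0) + 1·(-9) = -9
Z[1] = 4·(0.6910-7.1064i) + 1·(2.5451+4.7553i) = 5.3091-23.6703i
Z[2] = 4·(1.8090+0.8653i) + 1·(-3.0451+2.9389i) = 4.1909+6.4001i
Z[3] = 4·(1.8090-0.8653i) + 1·(-3.0451-2.9389i) = 4.1909-6.4001i
Z[4] = 4·(0.6910+7.1064i) + 1·(2.5451-4.7553i) = 5.3091+23.6703i

DFT(4x + 1y) = 4·X + 1·Y = [-9, 5.3091-23.6703i, 4.1909+6.4001i, 4.1909-6.4001i, 5.3091+23.6703i]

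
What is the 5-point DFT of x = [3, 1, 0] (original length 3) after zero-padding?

Original 3-point DFT: [4, 2.5000-0.8660i, 2.5000+0.8660i]
Zero-padded 5-point DFT provides frequency interpolation.

DFT_5([x, 0, ...]) = [4, 3.3090-0.9511i, 2.1910-0.5878i, 2.1910+0.5878i, 3.3090+0.9511i]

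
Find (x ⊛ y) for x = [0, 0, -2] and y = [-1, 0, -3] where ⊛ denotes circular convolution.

(x ⊛ y)[n] = Σ(m=0 to 2) x[m] · y[(n-m) mod 3]

Computing each output sample:
(x ⊛ y)[0] = 0
(x ⊛ y)[1] = 6
(x ⊛ y)[2] = 2

x ⊛ y = [0, 6, 2]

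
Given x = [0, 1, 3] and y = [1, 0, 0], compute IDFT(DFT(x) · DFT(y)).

(x ⊛ y)[n] = Σ(m=0 to 2) x[m] · y[(n-m) mod 3]

Computing each output sample:
(x ⊛ y)[0] = 0
(x ⊛ y)[1] = 1
(x ⊛ y)[2] = 3

x ⊛ y = [0, 1, 3]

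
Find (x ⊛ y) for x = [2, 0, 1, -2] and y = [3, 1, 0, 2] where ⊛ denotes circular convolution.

(x ⊛ y)[n] = Σ(m=0 to 3) x[m] · y[(n-m) mod 4]

Computing each output sample:
(x ⊛ y)[0] = 4
(x ⊛ y)[1] = 4
(x ⊛ y)[2] = -1
(x ⊛ y)[3] = -1

x ⊛ y = [4, 4, -1, -1]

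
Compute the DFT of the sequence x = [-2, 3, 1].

X[k] = Σ(n=0 to 2) x[n] · ω_3^(nk)
where ω_3 = e^(-2πi/3)

Computing each X[k]:
X[0] = 2
X[1] = -4.0000-1.7321i
X[2] = -4.0000+1.7321i

X = [2, -4.0000-1.7321i, -4.0000+1.7321i]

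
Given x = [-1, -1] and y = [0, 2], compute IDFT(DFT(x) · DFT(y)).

(x ⊛ y)[n] = Σ(m=0 to 1) x[m] · y[(n-m) mod 2]

Computing each output sample:
(x ⊛ y)[0] = -2
(x ⊛ y)[1] = -2

x ⊛ y = [-2, -2]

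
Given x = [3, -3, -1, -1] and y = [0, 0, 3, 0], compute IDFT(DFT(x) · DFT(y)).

(x ⊛ y)[n] = Σ(m=0 to 3) x[m] · y[(n-m) mod 4]

Computing each output sample:
(x ⊛ y)[0] = -3
(x ⊛ y)[1] = -3
(x ⊛ y)[2] = 9
(x ⊛ y)[3] = -9

x ⊛ y = [-3, -3, 9, -9]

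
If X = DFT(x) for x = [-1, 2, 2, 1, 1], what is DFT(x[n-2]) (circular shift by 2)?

Time shift by 2: X_shifted[k] = ω_5^(2k) · X[k]
Shifted x = [1, 1, -1, 2, 2]

DFT(x[n-2]) = [5, 1.1180+2.7144i, -1.1180-2.2654i, -1.1180+2.2654i, 1.1180-2.7144i]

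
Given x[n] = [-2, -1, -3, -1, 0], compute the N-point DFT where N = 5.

X[k] = Σ(n=0 to 4) x[n] · ω_5^(nk)
where ω_5 = e^(-2πi/5)

Computing each X[k]:
X[0] = -7
X[1] = 0.9271+2.1266i
X[2] = -2.4271-1.3143i
X[3] = -2.4271+1.3143i
X[4] = 0.9271-2.1266i

X = [-7, 0.9271+2.1266i, -2.4271-1.3143i, -2.4271+1.3143i, 0.9271-2.1266i]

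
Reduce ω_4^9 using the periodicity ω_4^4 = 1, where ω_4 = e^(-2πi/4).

Since ω_4^4 = 1, powers reduce modulo 4.
9 mod 4 = 1
So ω_4^9 = ω_4^1 = e^(-2πi·1/4)

ω_4^9 = ω_4^1 = -1i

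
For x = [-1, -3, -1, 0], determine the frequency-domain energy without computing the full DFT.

Parseval: Σ|x[n]|² = (1/N)Σ|X[k]|², so Σ|X[k]|² = N·Σ|x[n]|² = 4·11.0000

Σ|X[k]|² = N·Σ|x[n]|² = 4·11.0000 = 44.0000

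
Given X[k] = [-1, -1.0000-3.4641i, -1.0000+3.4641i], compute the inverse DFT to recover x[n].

x[n] = (1/3) Σ(k=0 to 2) X[k] · e^(2πikn/3)

Computing each x[n]:
x[0] = -1
x[1] = 2
x[2] = -2

x = [-1, 2, -2]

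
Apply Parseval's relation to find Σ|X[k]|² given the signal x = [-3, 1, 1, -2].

Parseval: Σ|x[n]|² = (1/N)Σ|X[k]|², so Σ|X[k]|² = N·Σ|x[n]|² = 4·15.0000

Σ|X[k]|² = N·Σ|x[n]|² = 4·15.0000 = 60.0000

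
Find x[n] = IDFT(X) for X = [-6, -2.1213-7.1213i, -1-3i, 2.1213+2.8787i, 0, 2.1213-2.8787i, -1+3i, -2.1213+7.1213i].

x[n] = (1/8) Σ(k=0 to 7) X[k] · e^(2πikn/8)

Computing each x[n]:
x[0] = -1
x[1] = 0
x[2] = 2
x[3] = 0
x[4] = -1
x[5] = 0
x[6] = -3
x[7] = -3

x = [-1, 0, 2, 0, -1, 0, -3, -3]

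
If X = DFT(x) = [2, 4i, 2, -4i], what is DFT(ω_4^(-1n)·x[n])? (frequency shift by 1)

Modulation property: DFT(ω_4^(-1n)·x[n]) = X[(k-1) mod 4], so circularly shift X by 1 positions.

X[k-1] = [-4i, 2, 4i, 2]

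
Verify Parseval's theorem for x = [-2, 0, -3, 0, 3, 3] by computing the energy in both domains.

Time domain:
Σ|x[n]|² = |-2|² + |0|² + |-3|² + |0|² + |3|² + |3|² = 31.0000

Frequency domain:
(1/6)Σ|X[k]|² = (1/6)(|1|² + |-0.5000+7.7942i|² + |-3.5000-2.5981i|² + |-5|² + |-3.5000+2.5981i|² + |-0.5000-7.7942i|²) = (1/6)·186.0000 = 31.0000

Both sides agree, confirming Parseval's theorem.

Σ|x[n]|² = (1/N)Σ|X[k]|² = 31.0000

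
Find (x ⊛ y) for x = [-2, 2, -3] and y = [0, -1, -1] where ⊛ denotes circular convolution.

(x ⊛ y)[n] = Σ(m=0 to 2) x[m] · y[(n-m) mod 3]

Computing each output sample:
(x ⊛ y)[0] = 1
(x ⊛ y)[1] = 5
(x ⊛ y)[2] = 0

x ⊛ y = [1, 5, 0]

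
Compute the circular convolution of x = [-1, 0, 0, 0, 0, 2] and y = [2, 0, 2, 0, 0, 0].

(x ⊛ y)[n] = Σ(m=0 to 5) x[m] · y[(n-m) mod 6]

Computing each output sample:
(x ⊛ y)[0] = -2
(x ⊛ y)[1] = 4
(x ⊛ y)[2] = -2
(x ⊛ y)[3] = 0
(x ⊛ y)[4] = 0
(x ⊛ y)[5] = 4

x ⊛ y = [-2, 4, -2, 0, 0, 4]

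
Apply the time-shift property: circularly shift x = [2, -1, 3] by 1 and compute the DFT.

Time shift by 1: X_shifted[k] = ω_3^(1k) · X[k]
Shifted x = [3, 2, -1]

DFT(x[n-1]) = [4, 2.5000-2.5981i, 2.5000+2.5981i]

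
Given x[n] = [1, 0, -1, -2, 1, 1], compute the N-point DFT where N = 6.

X[k] = Σ(n=0 to 5) x[n] · ω_6^(nk)
where ω_6 = e^(-2πi/6)

Computing each X[k]:
X[0] = 0
X[1] = 3.5000+2.5981i
X[2] = -1.5000-0.8660i
X[3] = 2
X[4] = -1.5000+0.8660i
X[5] = 3.5000-2.5981i

X = [0, 3.5000+2.5981i, -1.5000-0.8660i, 2, -1.5000+0.8660i, 3.5000-2.5981i]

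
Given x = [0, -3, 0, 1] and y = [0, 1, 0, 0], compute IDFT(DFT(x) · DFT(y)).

(x ⊛ y)[n] = Σ(m=0 to 3) x[m] · y[(n-m) mod 4]

Computing each output sample:
(x ⊛ y)[0] = 1
(x ⊛ y)[1] = 0
(x ⊛ y)[2] = -3
(x ⊛ y)[3] = 0

x ⊛ y = [1, 0, -3, 0]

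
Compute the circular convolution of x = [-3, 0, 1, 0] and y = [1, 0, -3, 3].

(x ⊛ y)[n] = Σ(m=0 to 3) x[m] · y[(n-m) mod 4]

Computing each output sample:
(x ⊛ y)[0] = -6
(x ⊛ y)[1] = 3
(x ⊛ y)[2] = 10
(x ⊛ y)[3] = -9

x ⊛ y = [-6, 3, 10, -9]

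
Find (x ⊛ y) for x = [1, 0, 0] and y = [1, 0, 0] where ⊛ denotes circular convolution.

(x ⊛ y)[n] = Σ(m=0 to 2) x[m] · y[(n-m) mod 3]

Computing each output sample:
(x ⊛ y)[0] = 1
(x ⊛ y)[1] = 0
(x ⊛ y)[2] = 0

x ⊛ y = [1, 0, 0]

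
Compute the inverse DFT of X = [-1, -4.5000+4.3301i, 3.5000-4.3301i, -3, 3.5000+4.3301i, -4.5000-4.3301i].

x[n] = (1/6) Σ(k=0 to 5) X[k] · e^(2πikn/6)

Computing each x[n]:
x[0] = -1
x[1] = -1
x[2] = -3
x[3] = 3
x[4] = 2
x[5] = -1

x = [-1, -1, -3, 3, 2, -1]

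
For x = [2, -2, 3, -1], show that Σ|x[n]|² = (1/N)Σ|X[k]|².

Time domain:
Σ|x[n]|² = |2|² + |-2|² + |3|² + |-1|² = 18.0000

Frequency domain:
(1/4)Σ|X[k]|² = (1/4)(|2|² + |-1+1i|² + |8|² + |-1-1i|²) = (1/4)·72.0000 = 18.0000

Both sides agree, confirming Parseval's theorem.

Σ|x[n]|² = (1/N)Σ|X[k]|² = 18.0000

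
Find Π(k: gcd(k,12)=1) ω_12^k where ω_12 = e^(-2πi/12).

The primitive 12th roots of unity are ω_12^k for k coprime to 12: k ∈ {1, 5, 7, 11}
Their product equals the constant term of the cyclotomic polynomial Φ_12(x) up to sign.
For n ≥ 3, the product of all primitive nth roots of unity is 1. (For n=1 it is 1; for n=2 it is -1.)

1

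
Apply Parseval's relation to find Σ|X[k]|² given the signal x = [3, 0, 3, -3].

Parseval: Σ|x[n]|² = (1/N)Σ|X[k]|², so Σ|X[k]|² = N·Σ|x[n]|² = 4·27.0000

Σ|X[k]|² = N·Σ|x[n]|² = 4·27.0000 = 108.0000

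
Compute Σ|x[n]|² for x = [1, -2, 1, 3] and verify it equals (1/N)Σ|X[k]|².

Time domain:
Σ|x[n]|² = |1|² + |-2|² + |1|² + |3|² = 15.0000

Frequency domain:
(1/4)Σ|X[k]|² = (1/4)(|3|² + |5i|² + |1|² + |-5i|²) = (1/4)·60.0000 = 15.0000

Both sides agree, confirming Parseval's theorem.

Σ|x[n]|² = (1/N)Σ|X[k]|² = 15.0000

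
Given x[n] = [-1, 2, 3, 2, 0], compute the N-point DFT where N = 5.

X[k] = Σ(n=0 to 4) x[n] · ω_5^(nk)
where ω_5 = e^(-2πi/5)

Computing each X[k]:
X[0] = 6
X[1] = -4.4271-2.4899i
X[2] = -1.0729-0.2245i
X[3] = -1.0729+0.2245i
X[4] = -4.4271+2.4899i

X = [6, -4.4271-2.4899i, -1.0729-0.2245i, -1.0729+0.2245i, -4.4271+2.4899i]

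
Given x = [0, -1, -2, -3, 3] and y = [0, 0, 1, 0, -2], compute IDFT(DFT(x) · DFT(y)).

(x ⊛ y)[n] = Σ(m=0 to 4) x[m] · y[(n-m) mod 5]

Computing each output sample:
(x ⊛ y)[0] = -1
(x ⊛ y)[1] = 7
(x ⊛ y)[2] = 6
(x ⊛ y)[3] = -7
(x ⊛ y)[4] = -2

x ⊛ y = [-1, 7, 6, -7, -2]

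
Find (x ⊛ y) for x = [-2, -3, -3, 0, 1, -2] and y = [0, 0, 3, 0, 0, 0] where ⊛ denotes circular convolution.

(x ⊛ y)[n] = Σ(m=0 to 5) x[m] · y[(n-m) mod 6]

Computing each output sample:
(x ⊛ y)[0] = 3
(x ⊛ y)[1] = -6
(x ⊛ y)[2] = -6
(x ⊛ y)[3] = -9
(x ⊛ y)[4] = -9
(x ⊛ y)[5] = 0

x ⊛ y = [3, -6, -6, -9, -9, 0]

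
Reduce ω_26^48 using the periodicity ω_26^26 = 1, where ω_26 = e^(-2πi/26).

Since ω_26^26 = 1, powers reduce modulo 26.
48 mod 26 = 22
So ω_26^48 = ω_26^22 = e^(-2πi·22/26)

ω_26^48 = ω_26^22 = 0.5681+0.8230i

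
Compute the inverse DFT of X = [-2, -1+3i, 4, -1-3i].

x[n] = (1/4) Σ(k=0 to 3) X[k] · e^(2πikn/4)

Computing each x[n]:
x[0] = 0
x[1] = -3
x[2] = 1
x[3] = 0

x = [0, -3, 1, 0]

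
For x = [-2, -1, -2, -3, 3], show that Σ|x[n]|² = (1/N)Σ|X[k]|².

Time domain:
Σ|x[n]|² = |-2|² + |-1|² + |-2|² + |-3|² + |3|² = 27.0000

Frequency domain:
(1/5)Σ|X[k]|² = (1/5)(|-5|² + |2.6631+3.2164i|² + |-5.1631+3.3022i|² + |-5.1631-3.3022i|² + |2.6631-3.2164i|²) = (1/5)·135.0000 = 27.0000

Both sides agree, confirming Parseval's theorem.

Σ|x[n]|² = (1/N)Σ|X[k]|² = 27.0000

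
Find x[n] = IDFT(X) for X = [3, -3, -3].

x[n] = (1/3) Σ(k=0 to 2) X[k] · e^(2πikn/3)

Computing each x[n]:
x[0] = -1
x[1] = 2
x[2] = 2

x = [-1, 2, 2]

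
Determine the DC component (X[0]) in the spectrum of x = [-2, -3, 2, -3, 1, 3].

X[0] = Σ(n=0 to 5) x[n] · ω_6^0 = Σ x[n]
= (-2) + (-3) + (2) + (-3) + (1) + (3)

X[0] = -2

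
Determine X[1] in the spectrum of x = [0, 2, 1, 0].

X[1] = Σ(n=0 to 3) x[n] · ω_4^(1n) where ω_4 = e^(-2πi/4)
= (0)·ω_4^0 + (2)·ω_4^1 + (1)·ω_4^2 + (0)·ω_4^3

X[1] = -1-2i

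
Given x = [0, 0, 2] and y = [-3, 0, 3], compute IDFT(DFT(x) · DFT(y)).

(x ⊛ y)[n] = Σ(m=0 to 2) x[m] · y[(n-m) mod 3]

Computing each output sample:
(x ⊛ y)[0] = 0
(x ⊛ y)[1] = 6
(x ⊛ y)[2] = -6

x ⊛ y = [0, 6, -6]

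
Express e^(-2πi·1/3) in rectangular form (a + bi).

ω_3^1 = e^(-2πi·1/3)
= cos(-2π·1/3) + i·sin(-2π·1/3)
= cos(-2π/3) + i·sin(-2π/3)

ω_3^1 = cos(-2π/3) + i·sin(-2π/3) = -0.5000-0.8660i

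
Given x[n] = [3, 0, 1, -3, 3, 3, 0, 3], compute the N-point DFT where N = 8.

X[k] = Σ(n=0 to 7) x[n] · ω_8^(nk)
where ω_8 = e^(-2πi/8)

Computing each X[k]:
X[0] = 10
X[1] = 2.1213+5.3640i
X[2] = 5-3i
X[3] = -2.1213+7.3640i
X[4] = 4
X[5] = -2.1213-7.3640i
X[6] = 5+3i
X[7] = 2.1213-5.3640i

X = [10, 2.1213+5.3640i, 5-3i, -2.1213+7.3640i, 4, -2.1213-7.3640i, 5+3i, 2.1213-5.3640i]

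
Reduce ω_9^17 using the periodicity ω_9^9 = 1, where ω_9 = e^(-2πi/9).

Since ω_9^9 = 1, powers reduce modulo 9.
17 mod 9 = 8
So ω_9^17 = ω_9^8 = e^(-2πi·8/9)

ω_9^17 = ω_9^8 = 0.7660+0.6428i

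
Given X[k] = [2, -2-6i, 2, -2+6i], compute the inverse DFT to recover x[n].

x[n] = (1/4) Σ(k=0 to 3) X[k] · e^(2πikn/4)

Computing each x[n]:
x[0] = 0
x[1] = 3
x[2] = 2
x[3] = -3

x = [0, 3, 2, -3]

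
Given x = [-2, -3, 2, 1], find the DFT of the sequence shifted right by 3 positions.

Time shift by 3: X_shifted[k] = ω_4^(3k) · X[k]
Shifted x = [-3, 2, 1, -2]

DFT(x[n-3]) = [-2, -4-4i, -2, -4+4i]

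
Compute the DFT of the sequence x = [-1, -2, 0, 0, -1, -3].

X[k] = Σ(n=0 to 5) x[n] · ω_6^(nk)
where ω_6 = e^(-2πi/6)

Computing each X[k]:
X[0] = -7
X[1] = -3.0000-1.7321i
X[2] = 2
X[3] = 3
X[4] = 2
X[5] = -3.0000+1.7321i

X = [-7, -3.0000-1.7321i, 2, 3, 2, -3.0000+1.7321i]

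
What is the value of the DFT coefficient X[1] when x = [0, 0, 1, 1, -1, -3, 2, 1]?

X[1] = Σ(n=0 to 7) x[n] · ω_8^(1n) where ω_8 = e^(-2πi/8)
= (0)·ω_8^0 + (0)·ω_8^1 + (1)·ω_8^2 + (1)·ω_8^3 + (-1)·ω_8^4 + (-3)·ω_8^5 + (2)·ω_8^6 + (1)·ω_8^7

X[1] = 3.1213-1.1213i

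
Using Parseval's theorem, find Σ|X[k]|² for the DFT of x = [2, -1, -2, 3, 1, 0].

Parseval: Σ|x[n]|² = (1/N)Σ|X[k]|², so Σ|X[k]|² = N·Σ|x[n]|² = 6·19.0000

Σ|X[k]|² = N·Σ|x[n]|² = 6·19.0000 = 114.0000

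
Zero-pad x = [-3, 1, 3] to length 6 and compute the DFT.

Original 3-point DFT: [1, -5.0000+1.7321i, -5.0000-1.7321i]
Zero-padded 6-point DFT provides frequency interpolation.

DFT_6([x, 0, ...]) = [1, -4.0000-3.4641i, -5.0000+1.7321i, -1, -5.0000-1.7321i, -4.0000+3.4641i]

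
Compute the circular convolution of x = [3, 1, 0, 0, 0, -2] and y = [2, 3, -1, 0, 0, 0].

(x ⊛ y)[n] = Σ(m=0 to 5) x[m] · y[(n-m) mod 6]

Computing each output sample:
(x ⊛ y)[0] = 0
(x ⊛ y)[1] = 13
(x ⊛ y)[2] = 0
(x ⊛ y)[3] = -1
(x ⊛ y)[4] = 0
(x ⊛ y)[5] = -4

x ⊛ y = [0, 13, 0, -1, 0, -4]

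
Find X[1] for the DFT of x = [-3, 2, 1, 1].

X[1] = Σ(n=0 to 3) x[n] · ω_4^(1n) where ω_4 = e^(-2πi/4)
= (-3)·ω_4^0 + (2)·ω_4^1 + (1)·ω_4^2 + (1)·ω_4^3

X[1] = -4-1i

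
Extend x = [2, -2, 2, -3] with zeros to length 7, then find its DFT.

Original 4-point DFT: [-1, -1i, 9, 1i]
Zero-padded 7-point DFT provides frequency interpolation.

DFT_7([x, 0, ...]) = [-1, 3.0109+0.9155i, -1.2274+0.4721i, 5.7165+5.3562i, 5.7165-5.3562i, -1.2274-0.4721i, 3.0109-0.9155i]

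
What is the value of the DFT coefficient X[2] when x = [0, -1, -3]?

X[2] = Σ(n=0 to 2) x[n] · ω_3^(2n) where ω_3 = e^(-2πi/3)
= (0)·ω_3^0 + (-1)·ω_3^2 + (-3)·ω_3^4

X[2] = 2.0000+1.7321i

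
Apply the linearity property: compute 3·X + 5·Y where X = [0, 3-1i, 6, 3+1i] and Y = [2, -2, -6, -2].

By linearity: DFT(3x + 5y) = 3·DFT(x) + 5·DFT(y)
= 3·[0, 3-1i, 6, 3+1i] + 5·[2, -2, -6, -2]

Computing element-wise:
Z[0] = 3·(0) + 5·(2) = 10
Z[1] = 3·(3-1i) + 5·(-2) = -1-3i
Z[2] = 3·(6) + 5·(-6) = -12
Z[3] = 3·(3+1i) + 5·(-2) = -1+3i

DFT(3x + 5y) = 3·X + 5·Y = [10, -1-3i, -12, -1+3i]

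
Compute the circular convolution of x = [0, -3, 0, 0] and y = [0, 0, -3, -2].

(x ⊛ y)[n] = Σ(m=0 to 3) x[m] · y[(n-m) mod 4]

Computing each output sample:
(x ⊛ y)[0] = 6
(x ⊛ y)[1] = 0
(x ⊛ y)[2] = 0
(x ⊛ y)[3] = 9

x ⊛ y = [6, 0, 0, 9]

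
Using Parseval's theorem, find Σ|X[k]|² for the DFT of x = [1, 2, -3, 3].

Parseval: Σ|x[n]|² = (1/N)Σ|X[k]|², so Σ|X[k]|² = N·Σ|x[n]|² = 4·23.0000

Σ|X[k]|² = N·Σ|x[n]|² = 4·23.0000 = 92.0000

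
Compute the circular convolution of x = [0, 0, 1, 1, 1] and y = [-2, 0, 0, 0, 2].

(x ⊛ y)[n] = Σ(m=0 to 4) x[m] · y[(n-m) mod 5]

Computing each output sample:
(x ⊛ y)[0] = 0
(x ⊛ y)[1] = 2
(x ⊛ y)[2] = 0
(x ⊛ y)[3] = 0
(x ⊛ y)[4] = -2

x ⊛ y = [0, 2, 0, 0, -2]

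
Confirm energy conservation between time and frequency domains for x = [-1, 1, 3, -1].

Time domain:
Σ|x[n]|² = |-1|² + |1|² + |3|² + |-1|² = 12.0000

Frequency domain:
(1/4)Σ|X[k]|² = (1/4)(|2|² + |-4-2i|² + |2|² + |-4+2i|²) = (1/4)·48.0000 = 12.0000

Both sides agree, confirming Parseval's theorem.

Σ|x[n]|² = (1/N)Σ|X[k]|² = 12.0000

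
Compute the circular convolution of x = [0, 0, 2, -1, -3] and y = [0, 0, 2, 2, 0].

(x ⊛ y)[n] = Σ(m=0 to 4) x[m] · y[(n-m) mod 5]

Computing each output sample:
(x ⊛ y)[0] = 2
(x ⊛ y)[1] = -8
(x ⊛ y)[2] = -6
(x ⊛ y)[3] = 0
(x ⊛ y)[4] = 4

x ⊛ y = [2, -8, -6, 0, 4]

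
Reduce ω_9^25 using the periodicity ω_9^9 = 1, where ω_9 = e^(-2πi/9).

Since ω_9^9 = 1, powers reduce modulo 9.
25 mod 9 = 7
So ω_9^25 = ω_9^7 = e^(-2πi·7/9)

ω_9^25 = ω_9^7 = 0.1736+0.9848i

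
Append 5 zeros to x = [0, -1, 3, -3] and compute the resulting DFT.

Original 4-point DFT: [-1, -3-2i, 7, -3+2i]
Zero-padded 9-point DFT provides frequency interpolation.

DFT_9([x, 0, ...]) = [-1, 1.2549+0.2864i, -1.4927-2.6393i, -4.0000+3.4641i, 4.7378+4.8685i, 4.7378-4.8685i, -4.0000-3.4641i, -1.4927+2.6393i, 1.2549-0.2864i]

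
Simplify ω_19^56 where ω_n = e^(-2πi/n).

Since ω_19^19 = 1, powers reduce modulo 19.
56 mod 19 = 18
So ω_19^56 = ω_19^18 = e^(-2πi·18/19)

ω_19^56 = ω_19^18 = 0.9458+0.3247i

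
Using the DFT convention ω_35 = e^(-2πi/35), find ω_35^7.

ω_35^7 = e^(-2πi·7/35)
= cos(-2π·7/35) + i·sin(-2π·7/35)
= cos(-14π/35) + i·sin(-14π/35)

ω_35^7 = cos(-14π/35) + i·sin(-14π/35) = 0.3090-0.9511i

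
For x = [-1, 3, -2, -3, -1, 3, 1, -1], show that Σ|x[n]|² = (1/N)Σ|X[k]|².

Time domain:
Σ|x[n]|² = |-1|² + |3|² + |-2|² + |-3|² + |-1|² + |3|² + |1|² + |-1|² = 35.0000

Frequency domain:
(1/8)Σ|X[k]|² = (1/8)(|-1|² + |1.4142+4.4142i|² + |-1-10i|² + |-1.4142-1.5858i|² + |-5|² + |-1.4142+1.5858i|² + |-1+10i|² + |1.4142-4.4142i|²) = (1/8)·280.0000 = 35.0000

Both sides agree, confirming Parseval's theorem.

Σ|x[n]|² = (1/N)Σ|X[k]|² = 35.0000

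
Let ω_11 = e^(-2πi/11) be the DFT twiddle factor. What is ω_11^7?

ω_11^7 = e^(-2πi·7/11)
= cos(-2π·7/11) + i·sin(-2π·7/11)
= cos(-14π/11) + i·sin(-14π/11)

ω_11^7 = cos(-14π/11) + i·sin(-14π/11) = -0.6549+0.7557i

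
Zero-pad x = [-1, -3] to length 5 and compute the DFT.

Original 2-point DFT: [-4, 2]
Zero-padded 5-point DFT provides frequency interpolation.

DFT_5([x, 0, ...]) = [-4, -1.9271+2.8532i, 1.4271+1.7634i, 1.4271-1.7634i, -1.9271-2.8532i]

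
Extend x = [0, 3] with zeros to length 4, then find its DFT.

Original 2-point DFT: [3, -3]
Zero-padded 4-point DFT provides frequency interpolation.

DFT_4([x, 0, ...]) = [3, -3i, -3, 3i]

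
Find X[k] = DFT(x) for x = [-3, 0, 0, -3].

X[k] = Σ(n=0 to 3) x[n] · ω_4^(nk)
where ω_4 = e^(-2πi/4)

Computing each X[k]:
X[0] = -6
X[1] = -3-3i
X[2] = 0
X[3] = -3+3i

X = [-6, -3-3i, 0, -3+3i]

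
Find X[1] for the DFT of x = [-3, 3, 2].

X[1] = Σ(n=0 to 2) x[n] · ω_3^(1n) where ω_3 = e^(-2πi/3)
= (-3)·ω_3^0 + (3)·ω_3^1 + (2)·ω_3^2

X[1] = -5.5000-0.8660i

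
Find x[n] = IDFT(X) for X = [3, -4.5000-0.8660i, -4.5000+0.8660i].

x[n] = (1/3) Σ(k=0 to 2) X[k] · e^(2πikn/3)

Computing each x[n]:
x[0] = -2
x[1] = 3
x[2] = 2

x = [-2, 3, 2]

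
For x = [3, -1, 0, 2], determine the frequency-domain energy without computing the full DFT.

Parseval: Σ|x[n]|² = (1/N)Σ|X[k]|², so Σ|X[k]|² = N·Σ|x[n]|² = 4·14.0000

Σ|X[k]|² = N·Σ|x[n]|² = 4·14.0000 = 56.0000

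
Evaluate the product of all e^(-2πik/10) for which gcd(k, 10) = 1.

The primitive 10th roots of unity are ω_10^k for k coprime to 10: k ∈ {1, 3, 7, 9}
Their product equals the constant term of the cyclotomic polynomial Φ_10(x) up to sign.
For n ≥ 3, the product of all primitive nth roots of unity is 1. (For n=1 it is 1; for n=2 it is -1.)

1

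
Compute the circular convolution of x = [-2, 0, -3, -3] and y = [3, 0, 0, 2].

(x ⊛ y)[n] = Σ(m=0 to 3) x[m] · y[(n-m) mod 4]

Computing each output sample:
(x ⊛ y)[0] = -6
(x ⊛ y)[1] = -6
(x ⊛ y)[2] = -15
(x ⊛ y)[3] = -13

x ⊛ y = [-6, -6, -15, -13]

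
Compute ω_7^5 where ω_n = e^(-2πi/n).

ω_7^5 = e^(-2πi·5/7)
= cos(-2π·5/7) + i·sin(-2π·5/7)
= cos(-10π/7) + i·sin(-10π/7)

ω_7^5 = cos(-10π/7) + i·sin(-10π/7) = -0.2225+0.9749i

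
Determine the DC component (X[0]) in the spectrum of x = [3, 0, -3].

X[0] = Σ(n=0 to 2) x[n] · ω_3^0 = Σ x[n]
= (3) + (0) + (-3)

X[0] = 0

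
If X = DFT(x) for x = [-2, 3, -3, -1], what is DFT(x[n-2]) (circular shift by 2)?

Time shift by 2: X_shifted[k] = ω_4^(2k) · X[k]
Shifted x = [-3, -1, -2, 3]

DFT(x[n-2]) = [-3, -1+4i, -7, -1-4i]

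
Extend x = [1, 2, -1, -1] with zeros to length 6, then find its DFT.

Original 4-point DFT: [1, 2-3i, -1, 2+3i]
Zero-padded 6-point DFT provides frequency interpolation.

DFT_6([x, 0, ...]) = [1, 3.5000-0.8660i, -0.5000-2.5981i, -1, -0.5000+2.5981i, 3.5000+0.8660i]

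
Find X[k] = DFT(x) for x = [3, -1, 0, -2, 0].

X[k] = Σ(n=0 to 4) x[n] · ω_5^(nk)
where ω_5 = e^(-2πi/5)

Computing each X[k]:
X[0] = 0
X[1] = 4.3090-0.2245i
X[2] = 3.1910+2.4899i
X[3] = 3.1910-2.4899i
X[4] = 4.3090+0.2245i

X = [0, 4.3090-0.2245i, 3.1910+2.4899i, 3.1910-2.4899i, 4.3090+0.2245i]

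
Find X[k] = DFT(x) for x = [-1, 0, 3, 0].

X[k] = Σ(n=0 to 3) x[n] · ω_4^(nk)
where ω_4 = e^(-2πi/4)

Computing each X[k]:
X[0] = 2
X[1] = -4
X[2] = 2
X[3] = -4

X = [2, -4, 2, -4]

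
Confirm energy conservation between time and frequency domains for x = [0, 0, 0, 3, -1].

Time domain:
Σ|x[n]|² = |0|² + |0|² + |0|² + |3|² + |-1|² = 10.0000

Frequency domain:
(1/5)Σ|X[k]|² = (1/5)(|2|² + |-2.7361+0.8123i|² + |1.7361-3.4410i|² + |1.7361+3.4410i|² + |-2.7361-0.8123i|²) = (1/5)·50.0000 = 10.0000

Both sides agree, confirming Parseval's theorem.

Σ|x[n]|² = (1/N)Σ|X[k]|² = 10.0000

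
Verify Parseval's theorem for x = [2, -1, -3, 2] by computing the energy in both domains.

Time domain:
Σ|x[n]|² = |2|² + |-1|² + |-3|² + |2|² = 18.0000

Frequency domain:
(1/4)Σ|X[k]|² = (1/4)(|0|² + |5+3i|² + |-2|² + |5-3i|²) = (1/4)·72.0000 = 18.0000

Both sides agree, confirming Parseval's theorem.

Σ|x[n]|² = (1/N)Σ|X[k]|² = 18.0000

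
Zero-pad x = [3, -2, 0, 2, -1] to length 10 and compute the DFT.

Original 5-point DFT: [2, 0.4549+2.1266i, 6.0451-1.3143i, 6.0451+1.3143i, 0.4549-2.1266i]
Zero-padded 10-point DFT provides frequency interpolation.

DFT_10([x, 0, ...]) = [2, 1.5729-0.1388i, 0.4549+2.1266i, 4.9271+4.0287i, 6.0451-1.3143i, 2, 6.0451+1.3143i, 4.9271-4.0287i, 0.4549-2.1266i, 1.5729+0.1388i]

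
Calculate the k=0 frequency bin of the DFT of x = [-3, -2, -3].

X[0] = Σ(n=0 to 2) x[n] · ω_3^0 = Σ x[n]
= (-3) + (-2) + (-3)

X[0] = -8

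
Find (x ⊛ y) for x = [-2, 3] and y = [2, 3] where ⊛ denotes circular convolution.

(x ⊛ y)[n] = Σ(m=0 to 1) x[m] · y[(n-m) mod 2]

Computing each output sample:
(x ⊛ y)[0] = 5
(x ⊛ y)[1] = 0

x ⊛ y = [5, 0]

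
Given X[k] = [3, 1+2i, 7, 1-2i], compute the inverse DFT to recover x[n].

x[n] = (1/4) Σ(k=0 to 3) X[k] · e^(2πikn/4)

Computing each x[n]:
x[0] = 3
x[1] = -2
x[2] = 2
x[3] = 0

x = [3, -2, 2, 0]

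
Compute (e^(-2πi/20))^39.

Since ω_20^20 = 1, powers reduce modulo 20.
39 mod 20 = 19
So ω_20^39 = ω_20^19 = e^(-2πi·19/20)

ω_20^39 = ω_20^19 = 0.9511+0.3090i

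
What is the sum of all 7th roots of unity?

Sum of all nth roots of unity equals 0 for n > 1 (geometric series with r ≠ 1).

0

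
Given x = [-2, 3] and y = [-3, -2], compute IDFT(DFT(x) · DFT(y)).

(x ⊛ y)[n] = Σ(m=0 to 1) x[m] · y[(n-m) mod 2]

Computing each output sample:
(x ⊛ y)[0] = 0
(x ⊛ y)[1] = -5

x ⊛ y = [0, -5]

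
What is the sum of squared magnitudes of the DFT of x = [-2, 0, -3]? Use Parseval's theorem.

Parseval: Σ|x[n]|² = (1/N)Σ|X[k]|², so Σ|X[k]|² = N·Σ|x[n]|² = 3·13.0000

Σ|X[k]|² = N·Σ|x[n]|² = 3·13.0000 = 39.0000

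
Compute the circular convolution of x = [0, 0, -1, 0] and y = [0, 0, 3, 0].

(x ⊛ y)[n] = Σ(m=0 to 3) x[m] · y[(n-m) mod 4]

Computing each output sample:
(x ⊛ y)[0] = -3
(x ⊛ y)[1] = 0
(x ⊛ y)[2] = 0
(x ⊛ y)[3] = 0

x ⊛ y = [-3, 0, 0, 0]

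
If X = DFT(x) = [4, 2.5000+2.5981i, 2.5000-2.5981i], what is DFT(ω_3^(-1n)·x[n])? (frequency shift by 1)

Modulation property: DFT(ω_3^(-1n)·x[n]) = X[(k-1) mod 3], so circularly shift X by 1 positions.

X[k-1] = [2.5000-2.5981i, 4, 2.5000+2.5981i]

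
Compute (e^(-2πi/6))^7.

Since ω_6^6 = 1, powers reduce modulo 6.
7 mod 6 = 1
So ω_6^7 = ω_6^1 = e^(-2πi·1/6)

ω_6^7 = ω_6^1 = 0.5000-0.8660i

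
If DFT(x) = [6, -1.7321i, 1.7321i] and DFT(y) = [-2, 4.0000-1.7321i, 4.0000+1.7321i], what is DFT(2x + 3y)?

By linearity: DFT(2x + 3y) = 2·DFT(x) + 3·DFT(y)
= 2·[6, -1.7321i, 1.7321i] + 3·[-2, 4.0000-1.7321i, 4.0000+1.7321i]

Computing element-wise:
Z[0] = 2·(6) + 3·(-2) = 6
Z[1] = 2·(-1.7321i) + 3·(4.0000-1.7321i) = 12.0000-8.6605i
Z[2] = 2·(1.7321i) + 3·(4.0000+1.7321i) = 12.0000+8.6605i

DFT(2x + 3y) = 2·X + 3·Y = [6, 12.0000-8.6605i, 12.0000+8.6605i]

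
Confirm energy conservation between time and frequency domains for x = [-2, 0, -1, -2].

Time domain:
Σ|x[n]|² = |-2|² + |0|² + |-1|² + |-2|² = 9.0000

Frequency domain:
(1/4)Σ|X[k]|² = (1/4)(|-5|² + |-1-2i|² + |-1|² + |-1+2i|²) = (1/4)·36.0000 = 9.0000

Both sides agree, confirming Parseval's theorem.

Σ|x[n]|² = (1/N)Σ|X[k]|² = 9.0000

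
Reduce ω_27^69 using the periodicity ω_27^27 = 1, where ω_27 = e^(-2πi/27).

Since ω_27^27 = 1, powers reduce modulo 27.
69 mod 27 = 15
So ω_27^69 = ω_27^15 = e^(-2πi·15/27)

ω_27^69 = ω_27^15 = -0.9397+0.3420i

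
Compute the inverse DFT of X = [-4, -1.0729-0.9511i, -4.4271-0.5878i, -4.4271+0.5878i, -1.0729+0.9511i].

x[n] = (1/5) Σ(k=0 to 4) X[k] · e^(2πikn/5)

Computing each x[n]:
x[0] = -3
x[1] = 1
x[2] = -1
x[3] = -1
x[4] = 0

x = [-3, 1, -1, -1, 0]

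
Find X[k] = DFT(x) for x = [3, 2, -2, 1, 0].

X[k] = Σ(n=0 to 4) x[n] · ω_5^(nk)
where ω_5 = e^(-2πi/5)

Computing each X[k]:
X[0] = 4
X[1] = 4.4271-0.1388i
X[2] = 1.0729-4.0287i
X[3] = 1.0729+4.0287i
X[4] = 4.4271+0.1388i

X = [4, 4.4271-0.1388i, 1.0729-4.0287i, 1.0729+4.0287i, 4.4271+0.1388i]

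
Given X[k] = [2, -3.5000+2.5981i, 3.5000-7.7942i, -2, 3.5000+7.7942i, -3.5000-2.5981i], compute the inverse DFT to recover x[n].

x[n] = (1/6) Σ(k=0 to 5) X[k] · e^(2πikn/6)

Computing each x[n]:
x[0] = 0
x[1] = 1
x[2] = -3
x[3] = 3
x[4] = 3
x[5] = -2

x = [0, 1, -3, 3, 3, -2]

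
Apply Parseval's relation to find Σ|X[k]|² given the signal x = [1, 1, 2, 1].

Parseval: Σ|x[n]|² = (1/N)Σ|X[k]|², so Σ|X[k]|² = N·Σ|x[n]|² = 4·7.0000

Σ|X[k]|² = N·Σ|x[n]|² = 4·7.0000 = 28.0000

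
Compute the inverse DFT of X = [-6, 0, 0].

x[n] = (1/3) Σ(k=0 to 2) X[k] · e^(2πikn/3)

Computing each x[n]:
x[0] = -2
x[1] = -2
x[2] = -2

x = [-2, -2, -2]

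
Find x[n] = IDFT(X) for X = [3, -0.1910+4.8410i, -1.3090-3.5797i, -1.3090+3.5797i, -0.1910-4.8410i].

x[n] = (1/5) Σ(k=0 to 4) X[k] · e^(2πikn/5)

Computing each x[n]:
x[0] = 0
x[1] = 0
x[2] = -2
x[3] = 3
x[4] = 2

x = [0, 0, -2, 3, 2]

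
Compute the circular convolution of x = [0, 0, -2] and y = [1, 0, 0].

(x ⊛ y)[n] = Σ(m=0 to 2) x[m] · y[(n-m) mod 3]

Computing each output sample:
(x ⊛ y)[0] = 0
(x ⊛ y)[1] = 0
(x ⊛ y)[2] = -2

x ⊛ y = [0, 0, -2]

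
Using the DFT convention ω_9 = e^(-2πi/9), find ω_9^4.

ω_9^4 = e^(-2πi·4/9)
= cos(-2π·4/9) + i·sin(-2π·4/9)
= cos(-8π/9) + i·sin(-8π/9)

ω_9^4 = cos(-8π/9) + i·sin(-8π/9) = -0.9397-0.3420i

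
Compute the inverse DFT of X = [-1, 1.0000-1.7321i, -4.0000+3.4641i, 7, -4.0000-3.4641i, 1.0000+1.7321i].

x[n] = (1/6) Σ(k=0 to 5) X[k] · e^(2πikn/6)

Computing each x[n]:
x[0] = 0
x[1] = -1
x[2] = 3
x[3] = -3
x[4] = 0
x[5] = 0

x = [0, -1, 3, -3, 0, 0]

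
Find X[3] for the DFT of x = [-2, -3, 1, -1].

X[3] = Σ(n=0 to 3) x[n] · ω_4^(3n) where ω_4 = e^(-2πi/4)
= (-2)·ω_4^0 + (-3)·ω_4^3 + (1)·ω_4^6 + (-1)·ω_4^9

X[3] = -3-2i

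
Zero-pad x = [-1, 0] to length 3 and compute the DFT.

Original 2-point DFT: [-1, -1]
Zero-padded 3-point DFT provides frequency interpolation.

DFT_3([x, 0, ...]) = [-1, -1, -1]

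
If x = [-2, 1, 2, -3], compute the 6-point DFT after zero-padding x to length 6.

Original 4-point DFT: [-2, -4-4i, 2, -4+4i]
Zero-padded 6-point DFT provides frequency interpolation.

DFT_6([x, 0, ...]) = [-2, 0.5000-2.5981i, -6.5000+0.8660i, 2, -6.5000-0.8660i, 0.5000+2.5981i]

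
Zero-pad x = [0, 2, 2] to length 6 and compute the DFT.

Original 3-point DFT: [4, -2, -2]
Zero-padded 6-point DFT provides frequency interpolation.

DFT_6([x, 0, ...]) = [4, -3.4641i, -2, 0, -2, 3.4641i]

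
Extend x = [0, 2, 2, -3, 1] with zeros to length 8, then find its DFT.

Original 5-point DFT: [2, 1.7361-3.8900i, -2.7361+4.1675i, -2.7361-4.1675i, 1.7361+3.8900i]
Zero-padded 8-point DFT provides frequency interpolation.

DFT_8([x, 0, ...]) = [2, 2.5355-1.2929i, -1-5i, -4.5355+2.7071i, 4, -4.5355-2.7071i, -1+5i, 2.5355+1.2929i]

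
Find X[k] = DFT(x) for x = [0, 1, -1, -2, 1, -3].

X[k] = Σ(n=0 to 5) x[n] · ω_6^(nk)
where ω_6 = e^(-2πi/6)

Computing each X[k]:
X[0] = -4
X[1] = 1.0000-1.7321i
X[2] = -1.0000-5.1962i
X[3] = 4
X[4] = -1.0000+5.1962i
X[5] = 1.0000+1.7321i

X = [-4, 1.0000-1.7321i, -1.0000-5.1962i, 4, -1.0000+5.1962i, 1.0000+1.7321i]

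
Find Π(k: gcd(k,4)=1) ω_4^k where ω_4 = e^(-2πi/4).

The primitive 4th roots of unity are ω_4^k for k coprime to 4: k ∈ {1, 3}
Their product equals the constant term of the cyclotomic polynomial Φ_4(x) up to sign.
For n ≥ 3, the product of all primitive nth roots of unity is 1. (For n=1 it is 1; for n=2 it is -1.)

1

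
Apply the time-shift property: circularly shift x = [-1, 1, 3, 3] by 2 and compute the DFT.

Time shift by 2: X_shifted[k] = ω_4^(2k) · X[k]
Shifted x = [3, 3, -1, 1]

DFT(x[n-2]) = [6, 4-2i, -2, 4+2i]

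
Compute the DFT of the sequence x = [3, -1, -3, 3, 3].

X[k] = Σ(n=0 to 4) x[n] · ω_5^(nk)
where ω_5 = e^(-2πi/5)

Computing each X[k]:
X[0] = 5
X[1] = 3.6180+7.3309i
X[2] = 1.3820-3.3552i
X[3] = 1.3820+3.3552i
X[4] = 3.6180-7.3309i

X = [5, 3.6180+7.3309i, 1.3820-3.3552i, 1.3820+3.3552i, 3.6180-7.3309i]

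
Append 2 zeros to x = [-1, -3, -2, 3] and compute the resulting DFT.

Original 4-point DFT: [-3, 1+6i, -3, 1-6i]
Zero-padded 6-point DFT provides frequency interpolation.

DFT_6([x, 0, ...]) = [-3, -4.5000+4.3301i, 4.5000+0.8660i, -3, 4.5000-0.8660i, -4.5000-4.3301i]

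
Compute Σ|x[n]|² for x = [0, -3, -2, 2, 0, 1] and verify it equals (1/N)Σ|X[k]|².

Time domain:
Σ|x[n]|² = |0|² + |-3|² + |-2|² + |2|² + |0|² + |1|² = 18.0000

Frequency domain:
(1/6)Σ|X[k]|² = (1/6)(|-2|² + |-2.0000+5.1962i|² + |4.0000+1.7321i|² + |-2|² + |4.0000-1.7321i|² + |-2.0000-5.1962i|²) = (1/6)·108.0000 = 18.0000

Both sides agree, confirming Parseval's theorem.

Σ|x[n]|² = (1/N)Σ|X[k]|² = 18.0000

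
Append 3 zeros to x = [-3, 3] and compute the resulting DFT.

Original 2-point DFT: [0, -6]
Zero-padded 5-point DFT provides frequency interpolation.

DFT_5([x, 0, ...]) = [0, -2.0729-2.8532i, -5.4271-1.7634i, -5.4271+1.7634i, -2.0729+2.8532i]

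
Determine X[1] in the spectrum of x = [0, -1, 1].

X[1] = Σ(n=0 to 2) x[n] · ω_3^(1n) where ω_3 = e^(-2πi/3)
= (0)·ω_3^0 + (-1)·ω_3^1 + (1)·ω_3^2

X[1] = 1.7321i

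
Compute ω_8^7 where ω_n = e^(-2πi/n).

ω_8^7 = e^(-2πi·7/8)
= cos(-2π·7/8) + i·sin(-2π·7/8)
= cos(-14π/8) + i·sin(-14π/8)

ω_8^7 = cos(-14π/8) + i·sin(-14π/8) = 0.7071+0.7071i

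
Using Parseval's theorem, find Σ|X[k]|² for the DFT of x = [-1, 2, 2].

Parseval: Σ|x[n]|² = (1/N)Σ|X[k]|², so Σ|X[k]|² = N·Σ|x[n]|² = 3·9.0000

Σ|X[k]|² = N·Σ|x[n]|² = 3·9.0000 = 27.0000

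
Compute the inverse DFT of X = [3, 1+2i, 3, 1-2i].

x[n] = (1/4) Σ(k=0 to 3) X[k] · e^(2πikn/4)

Computing each x[n]:
x[0] = 2
x[1] = -1
x[2] = 1
x[3] = 1

x = [2, -1, 1, 1]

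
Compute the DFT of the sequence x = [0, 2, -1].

X[k] = Σ(n=0 to 2) x[n] · ω_3^(nk)
where ω_3 = e^(-2πi/3)

Computing each X[k]:
X[0] = 1
X[1] = -0.5000-2.5981i
X[2] = -0.5000+2.5981i

X = [1, -0.5000-2.5981i, -0.5000+2.5981i]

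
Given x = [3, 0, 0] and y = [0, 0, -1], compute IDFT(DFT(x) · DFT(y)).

(x ⊛ y)[n] = Σ(m=0 to 2) x[m] · y[(n-m) mod 3]

Computing each output sample:
(x ⊛ y)[0] = 0
(x ⊛ y)[1] = 0
(x ⊛ y)[2] = -3

x ⊛ y = [0, 0, -3]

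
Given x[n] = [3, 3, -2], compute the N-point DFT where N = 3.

X[k] = Σ(n=0 to 2) x[n] · ω_3^(nk)
where ω_3 = e^(-2πi/3)

Computing each X[k]:
X[0] = 4
X[1] = 2.5000-4.3301i
X[2] = 2.5000+4.3301i

X = [4, 2.5000-4.3301i, 2.5000+4.3301i]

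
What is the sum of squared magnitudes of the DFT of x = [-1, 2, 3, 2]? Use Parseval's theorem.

Parseval: Σ|x[n]|² = (1/N)Σ|X[k]|², so Σ|X[k]|² = N·Σ|x[n]|² = 4·18.0000

Σ|X[k]|² = N·Σ|x[n]|² = 4·18.0000 = 72.0000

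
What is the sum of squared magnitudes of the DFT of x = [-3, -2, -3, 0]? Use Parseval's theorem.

Parseval: Σ|x[n]|² = (1/N)Σ|X[k]|², so Σ|X[k]|² = N·Σ|x[n]|² = 4·22.0000

Σ|X[k]|² = N·Σ|x[n]|² = 4·22.0000 = 88.0000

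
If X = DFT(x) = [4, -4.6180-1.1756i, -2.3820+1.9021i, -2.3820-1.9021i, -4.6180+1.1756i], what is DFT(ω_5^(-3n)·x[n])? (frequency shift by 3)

Modulation property: DFT(ω_5^(-3n)·x[n]) = X[(k-3) mod 5], so circularly shift X by 3 positions.

X[k-3] = [-2.3820+1.9021i, -2.3820-1.9021i, -4.6180+1.1756i, 4, -4.6180-1.1756i]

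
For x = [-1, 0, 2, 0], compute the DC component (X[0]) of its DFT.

X[0] = Σ(n=0 to 3) x[n] · ω_4^0 = Σ x[n]
= (-1) + (0) + (2) + (0)

X[0] = 1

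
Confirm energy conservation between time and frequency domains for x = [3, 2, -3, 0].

Time domain:
Σ|x[n]|² = |3|² + |2|² + |-3|² + |0|² = 22.0000

Frequency domain:
(1/4)Σ|X[k]|² = (1/4)(|2|² + |6-2i|² + |-2|² + |6+2i|²) = (1/4)·88.0000 = 22.0000

Both sides agree, confirming Parseval's theorem.

Σ|x[n]|² = (1/N)Σ|X[k]|² = 22.0000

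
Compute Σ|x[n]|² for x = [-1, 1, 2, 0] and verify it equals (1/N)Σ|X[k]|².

Time domain:
Σ|x[n]|² = |-1|² + |1|² + |2|² + |0|² = 6.0000

Frequency domain:
(1/4)Σ|X[k]|² = (1/4)(|2|² + |-3-1i|² + |0|² + |-3+1i|²) = (1/4)·24.0000 = 6.0000

Both sides agree, confirming Parseval's theorem.

Σ|x[n]|² = (1/N)Σ|X[k]|² = 6.0000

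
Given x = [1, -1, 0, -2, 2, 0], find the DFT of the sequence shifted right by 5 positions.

Time shift by 5: X_shifted[k] = ω_6^(5k) · X[k]
Shifted x = [-1, 0, -2, 2, 0, 1]

DFT(x[n-5]) = [0, -1.5000+2.5981i, 1.5000-0.8660i, -6, 1.5000+0.8660i, -1.5000-2.5981i]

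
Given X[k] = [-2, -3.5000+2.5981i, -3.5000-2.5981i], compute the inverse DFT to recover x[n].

x[n] = (1/3) Σ(k=0 to 2) X[k] · e^(2πikn/3)

Computing each x[n]:
x[0] = -3
x[1] = -1
x[2] = 2

x = [-3, -1, 2]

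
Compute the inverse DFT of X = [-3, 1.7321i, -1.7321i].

x[n] = (1/3) Σ(k=0 to 2) X[k] · e^(2πikn/3)

Computing each x[n]:
x[0] = -1
x[1] = -2
x[2] = 0

x = [-1, -2, 0]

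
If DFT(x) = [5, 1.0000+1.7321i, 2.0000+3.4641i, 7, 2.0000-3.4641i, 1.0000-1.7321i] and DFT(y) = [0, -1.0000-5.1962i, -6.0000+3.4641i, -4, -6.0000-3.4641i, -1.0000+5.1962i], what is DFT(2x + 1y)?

By linearity: DFT(2x + 1y) = 2·DFT(x) + 1·DFT(y)
= 2·[5, 1.0000+1.7321i, 2.0000+3.4641i, 7, 2.0000-3.4641i, 1.0000-1.7321i] + 1·[0, -1.0000-5.1962i, -6.0000+3.4641i, -4, -6.0000-3.4641i, -1.0000+5.1962i]

Computing element-wise:
Z[0] = 2·(5) + 1·(0) = 10
Z[1] = 2·(1.0000+1.7321i) + 1·(-1.0000-5.1962i) = 1.0000-1.7320i
Z[2] = 2·(2.0000+3.4641i) + 1·(-6.0000+3.4641i) = -2.0000+10.3923i
Z[3] = 2·(7) + 1·(-4) = 10
Z[4] = 2·(2.0000-3.4641i) + 1·(-6.0000-3.4641i) = -2.0000-10.3923i
Z[5] = 2·(1.0000-1.7321i) + 1·(-1.0000+5.1962i) = 1.0000+1.7320i

DFT(2x + 1y) = 2·X + 1·Y = [10, 1.0000-1.7320i, -2.0000+10.3923i, 10, -2.0000-10.3923i, 1.0000+1.7320i]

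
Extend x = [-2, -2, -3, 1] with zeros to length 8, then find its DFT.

Original 4-point DFT: [-6, 1+3i, -4, 1-3i]
Zero-padded 8-point DFT provides frequency interpolation.

DFT_8([x, 0, ...]) = [-6, -4.1213+3.7071i, 1+3i, 0.1213-2.2929i, -4, 0.1213+2.2929i, 1-3i, -4.1213-3.7071i]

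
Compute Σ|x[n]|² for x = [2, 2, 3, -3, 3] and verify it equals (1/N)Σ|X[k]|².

Time domain:
Σ|x[n]|² = |2|² + |2|² + |3|² + |-3|² + |3|² = 35.0000

Frequency domain:
(1/5)Σ|X[k]|² = (1/5)(|7|² + |3.5451-2.5757i|² + |-2.0451+6.2941i|² + |-2.0451-6.2941i|² + |3.5451+2.5757i|²) = (1/5)·175.0000 = 35.0000

Both sides agree, confirming Parseval's theorem.

Σ|x[n]|² = (1/N)Σ|X[k]|² = 35.0000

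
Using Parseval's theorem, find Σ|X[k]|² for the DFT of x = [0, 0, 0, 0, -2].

Parseval: Σ|x[n]|² = (1/N)Σ|X[k]|², so Σ|X[k]|² = N·Σ|x[n]|² = 5·4.0000

Σ|X[k]|² = N·Σ|x[n]|² = 5·4.0000 = 20.0000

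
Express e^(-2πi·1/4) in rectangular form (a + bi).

ω_4^1 = e^(-2πi·1/4)
= cos(-2π·1/4) + i·sin(-2π·1/4)
= cos(-2π/4) + i·sin(-2π/4)

ω_4^1 = cos(-2π/4) + i·sin(-2π/4) = -1i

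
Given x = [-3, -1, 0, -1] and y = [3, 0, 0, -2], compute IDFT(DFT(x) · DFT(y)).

(x ⊛ y)[n] = Σ(m=0 to 3) x[m] · y[(n-m) mod 4]

Computing each output sample:
(x ⊛ y)[0] = -7
(x ⊛ y)[1] = -3
(x ⊛ y)[2] = 2
(x ⊛ y)[3] = 3

x ⊛ y = [-7, -3, 2, 3]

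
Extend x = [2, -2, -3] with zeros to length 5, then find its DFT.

Original 3-point DFT: [-3, 4.5000-0.8660i, 4.5000+0.8660i]
Zero-padded 5-point DFT provides frequency interpolation.

DFT_5([x, 0, ...]) = [-3, 3.8090+3.6655i, 2.6910-1.6776i, 2.6910+1.6776i, 3.8090-3.6655i]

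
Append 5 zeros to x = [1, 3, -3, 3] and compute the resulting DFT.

Original 4-point DFT: [4, 4, -8, 4]
Zero-padded 9-point DFT provides frequency interpolation.

DFT_9([x, 0, ...]) = [4, 1.2772-1.5720i, 2.8400+0.6697i, 4.0000-5.1962i, -5.6172-5.5525i, -5.6172+5.5525i, 4.0000+5.1962i, 2.8400-0.6697i, 1.2772+1.5720i]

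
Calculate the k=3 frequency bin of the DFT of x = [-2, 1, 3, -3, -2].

X[3] = Σ(n=0 to 4) x[n] · ω_5^(3n) where ω_5 = e^(-2πi/5)
= (-2)·ω_5^0 + (1)·ω_5^3 + (3)·ω_5^6 + (-3)·ω_5^9 + (-2)·ω_5^12

X[3] = -1.1910-3.9430i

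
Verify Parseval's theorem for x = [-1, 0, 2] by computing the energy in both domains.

Time domain:
Σ|x[n]|² = |-1|² + |0|² + |2|² = 5.0000

Frequency domain:
(1/3)Σ|X[k]|² = (1/3)(|1|² + |-2.0000+1.7321i|² + |-2.0000-1.7321i|²) = (1/3)·15.0000 = 5.0000

Both sides agree, confirming Parseval's theorem.

Σ|x[n]|² = (1/N)Σ|X[k]|² = 5.0000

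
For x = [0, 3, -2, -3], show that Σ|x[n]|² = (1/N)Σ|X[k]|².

Time domain:
Σ|x[n]|² = |0|² + |3|² + |-2|² + |-3|² = 22.0000

Frequency domain:
(1/4)Σ|X[k]|² = (1/4)(|-2|² + |2-6i|² + |-2|² + |2+6i|²) = (1/4)·88.0000 = 22.0000

Both sides agree, confirming Parseval's theorem.

Σ|x[n]|² = (1/N)Σ|X[k]|² = 22.0000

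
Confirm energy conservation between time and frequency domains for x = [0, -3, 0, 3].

Time domain:
Σ|x[n]|² = |0|² + |-3|² + |0|² + |3|² = 18.0000

Frequency domain:
(1/4)Σ|X[k]|² = (1/4)(|0|² + |6i|² + |0|² + |-6i|²) = (1/4)·72.0000 = 18.0000

Both sides agree, confirming Parseval's theorem.

Σ|x[n]|² = (1/N)Σ|X[k]|² = 18.0000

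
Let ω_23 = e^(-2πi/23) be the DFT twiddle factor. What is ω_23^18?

ω_23^18 = e^(-2πi·18/23)
= cos(-2π·18/23) + i·sin(-2π·18/23)
= cos(-36π/23) + i·sin(-36π/23)

ω_23^18 = cos(-36π/23) + i·sin(-36π/23) = 0.2035+0.9791i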